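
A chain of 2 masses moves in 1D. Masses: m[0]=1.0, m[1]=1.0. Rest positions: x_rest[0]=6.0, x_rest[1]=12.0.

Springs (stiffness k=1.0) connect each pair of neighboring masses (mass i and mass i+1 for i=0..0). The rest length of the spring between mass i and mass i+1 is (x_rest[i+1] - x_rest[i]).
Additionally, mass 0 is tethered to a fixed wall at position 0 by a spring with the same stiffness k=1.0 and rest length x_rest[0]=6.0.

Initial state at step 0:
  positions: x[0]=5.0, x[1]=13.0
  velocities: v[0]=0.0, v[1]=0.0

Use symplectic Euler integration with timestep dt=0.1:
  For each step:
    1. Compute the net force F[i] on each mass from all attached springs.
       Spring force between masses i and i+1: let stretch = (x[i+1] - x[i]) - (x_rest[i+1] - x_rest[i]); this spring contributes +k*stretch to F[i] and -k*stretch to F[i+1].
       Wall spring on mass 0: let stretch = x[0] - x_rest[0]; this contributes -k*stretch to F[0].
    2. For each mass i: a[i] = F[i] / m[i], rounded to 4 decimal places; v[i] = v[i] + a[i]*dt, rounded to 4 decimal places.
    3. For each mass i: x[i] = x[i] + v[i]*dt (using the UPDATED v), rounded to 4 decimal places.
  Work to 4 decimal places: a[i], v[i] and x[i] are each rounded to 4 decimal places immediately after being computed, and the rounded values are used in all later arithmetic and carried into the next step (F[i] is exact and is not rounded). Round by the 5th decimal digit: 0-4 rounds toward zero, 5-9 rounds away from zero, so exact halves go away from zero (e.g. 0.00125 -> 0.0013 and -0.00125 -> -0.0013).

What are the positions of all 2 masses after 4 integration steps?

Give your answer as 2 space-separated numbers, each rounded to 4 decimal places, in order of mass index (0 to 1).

Step 0: x=[5.0000 13.0000] v=[0.0000 0.0000]
Step 1: x=[5.0300 12.9800] v=[0.3000 -0.2000]
Step 2: x=[5.0892 12.9405] v=[0.5920 -0.3950]
Step 3: x=[5.1760 12.8825] v=[0.8682 -0.5801]
Step 4: x=[5.2881 12.8074] v=[1.1213 -0.7508]

Answer: 5.2881 12.8074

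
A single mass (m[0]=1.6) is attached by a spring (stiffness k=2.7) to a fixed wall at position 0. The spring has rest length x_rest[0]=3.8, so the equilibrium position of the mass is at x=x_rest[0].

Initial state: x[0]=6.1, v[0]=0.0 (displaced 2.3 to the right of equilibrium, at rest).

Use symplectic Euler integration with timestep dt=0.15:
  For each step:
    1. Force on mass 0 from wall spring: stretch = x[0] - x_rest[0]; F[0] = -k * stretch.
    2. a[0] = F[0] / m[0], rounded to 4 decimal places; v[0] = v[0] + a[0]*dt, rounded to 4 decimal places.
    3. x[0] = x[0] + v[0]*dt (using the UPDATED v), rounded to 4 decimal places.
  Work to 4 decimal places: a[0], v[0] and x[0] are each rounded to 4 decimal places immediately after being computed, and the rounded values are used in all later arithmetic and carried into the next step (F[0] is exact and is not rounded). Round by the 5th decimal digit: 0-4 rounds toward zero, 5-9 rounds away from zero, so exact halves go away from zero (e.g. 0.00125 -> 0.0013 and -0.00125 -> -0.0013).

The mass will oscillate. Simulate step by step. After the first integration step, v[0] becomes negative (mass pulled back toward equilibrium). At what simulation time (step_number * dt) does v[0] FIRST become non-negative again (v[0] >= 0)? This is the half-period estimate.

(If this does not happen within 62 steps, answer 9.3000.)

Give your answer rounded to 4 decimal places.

Answer: 2.5500

Derivation:
Step 0: x=[6.1000] v=[0.0000]
Step 1: x=[6.0127] v=[-0.5822]
Step 2: x=[5.8414] v=[-1.1423]
Step 3: x=[5.5926] v=[-1.6590]
Step 4: x=[5.2757] v=[-2.1128]
Step 5: x=[4.9028] v=[-2.4863]
Step 6: x=[4.4880] v=[-2.7655]
Step 7: x=[4.0470] v=[-2.9397]
Step 8: x=[3.5967] v=[-3.0022]
Step 9: x=[3.1541] v=[-2.9507]
Step 10: x=[2.7360] v=[-2.7872]
Step 11: x=[2.3583] v=[-2.5179]
Step 12: x=[2.0354] v=[-2.1530]
Step 13: x=[1.7795] v=[-1.7063]
Step 14: x=[1.6003] v=[-1.1949]
Step 15: x=[1.5046] v=[-0.6381]
Step 16: x=[1.4960] v=[-0.0571]
Step 17: x=[1.5749] v=[0.5261]
First v>=0 after going negative at step 17, time=2.5500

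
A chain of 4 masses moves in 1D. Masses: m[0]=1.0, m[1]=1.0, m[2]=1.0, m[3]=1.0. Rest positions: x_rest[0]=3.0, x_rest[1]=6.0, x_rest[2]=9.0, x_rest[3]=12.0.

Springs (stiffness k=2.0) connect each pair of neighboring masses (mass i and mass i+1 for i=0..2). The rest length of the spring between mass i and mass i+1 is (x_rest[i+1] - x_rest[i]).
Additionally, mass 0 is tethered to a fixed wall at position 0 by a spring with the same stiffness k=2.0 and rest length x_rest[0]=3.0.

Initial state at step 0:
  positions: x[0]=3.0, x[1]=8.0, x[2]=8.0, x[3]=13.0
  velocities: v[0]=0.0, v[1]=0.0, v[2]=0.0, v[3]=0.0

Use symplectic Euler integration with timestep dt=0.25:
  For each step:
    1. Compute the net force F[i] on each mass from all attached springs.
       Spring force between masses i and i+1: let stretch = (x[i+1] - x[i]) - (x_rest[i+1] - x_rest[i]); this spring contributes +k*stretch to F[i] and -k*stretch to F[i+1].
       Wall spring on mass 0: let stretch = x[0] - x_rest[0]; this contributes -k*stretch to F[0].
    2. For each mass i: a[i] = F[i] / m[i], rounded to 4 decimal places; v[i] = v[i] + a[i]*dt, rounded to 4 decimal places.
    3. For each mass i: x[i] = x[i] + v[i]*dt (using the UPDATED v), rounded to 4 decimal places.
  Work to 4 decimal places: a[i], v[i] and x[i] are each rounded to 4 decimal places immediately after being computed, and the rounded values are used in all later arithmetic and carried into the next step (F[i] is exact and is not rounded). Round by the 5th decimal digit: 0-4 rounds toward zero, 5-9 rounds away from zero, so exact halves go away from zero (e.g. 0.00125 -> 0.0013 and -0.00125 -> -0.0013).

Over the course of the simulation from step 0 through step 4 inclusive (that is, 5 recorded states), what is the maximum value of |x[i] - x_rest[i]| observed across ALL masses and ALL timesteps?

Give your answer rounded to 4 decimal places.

Step 0: x=[3.0000 8.0000 8.0000 13.0000] v=[0.0000 0.0000 0.0000 0.0000]
Step 1: x=[3.2500 7.3750 8.6250 12.7500] v=[1.0000 -2.5000 2.5000 -1.0000]
Step 2: x=[3.6094 6.3906 9.6094 12.3594] v=[1.4375 -3.9375 3.9375 -1.5625]
Step 3: x=[3.8653 5.4609 10.5352 12.0000] v=[1.0234 -3.7187 3.7031 -1.4375]
Step 4: x=[3.8374 4.9661 11.0098 11.8325] v=[-0.1115 -1.9794 1.8984 -0.6699]
Max displacement = 2.0098

Answer: 2.0098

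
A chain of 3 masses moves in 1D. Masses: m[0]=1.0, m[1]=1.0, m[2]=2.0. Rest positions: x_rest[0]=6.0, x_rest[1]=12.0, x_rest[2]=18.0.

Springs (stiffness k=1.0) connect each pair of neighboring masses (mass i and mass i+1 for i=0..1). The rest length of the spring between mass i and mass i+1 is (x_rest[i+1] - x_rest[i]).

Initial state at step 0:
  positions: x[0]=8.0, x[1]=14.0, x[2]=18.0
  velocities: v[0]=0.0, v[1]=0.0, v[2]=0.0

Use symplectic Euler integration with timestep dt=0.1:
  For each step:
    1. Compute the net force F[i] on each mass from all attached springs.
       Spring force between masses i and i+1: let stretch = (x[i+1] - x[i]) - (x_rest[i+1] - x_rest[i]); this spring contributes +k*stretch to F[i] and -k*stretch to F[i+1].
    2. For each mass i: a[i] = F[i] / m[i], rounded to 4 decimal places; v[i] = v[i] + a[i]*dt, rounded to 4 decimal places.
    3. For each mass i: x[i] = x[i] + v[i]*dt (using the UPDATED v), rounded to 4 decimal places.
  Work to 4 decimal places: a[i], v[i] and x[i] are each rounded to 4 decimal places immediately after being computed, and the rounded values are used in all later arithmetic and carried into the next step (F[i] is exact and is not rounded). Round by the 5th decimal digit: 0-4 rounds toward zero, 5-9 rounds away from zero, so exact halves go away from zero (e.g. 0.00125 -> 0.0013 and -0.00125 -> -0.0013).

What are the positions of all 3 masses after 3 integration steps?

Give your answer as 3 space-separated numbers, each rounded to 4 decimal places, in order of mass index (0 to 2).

Step 0: x=[8.0000 14.0000 18.0000] v=[0.0000 0.0000 0.0000]
Step 1: x=[8.0000 13.9800 18.0100] v=[0.0000 -0.2000 0.1000]
Step 2: x=[7.9998 13.9405 18.0299] v=[-0.0020 -0.3950 0.1985]
Step 3: x=[7.9990 13.8825 18.0593] v=[-0.0079 -0.5801 0.2940]

Answer: 7.9990 13.8825 18.0593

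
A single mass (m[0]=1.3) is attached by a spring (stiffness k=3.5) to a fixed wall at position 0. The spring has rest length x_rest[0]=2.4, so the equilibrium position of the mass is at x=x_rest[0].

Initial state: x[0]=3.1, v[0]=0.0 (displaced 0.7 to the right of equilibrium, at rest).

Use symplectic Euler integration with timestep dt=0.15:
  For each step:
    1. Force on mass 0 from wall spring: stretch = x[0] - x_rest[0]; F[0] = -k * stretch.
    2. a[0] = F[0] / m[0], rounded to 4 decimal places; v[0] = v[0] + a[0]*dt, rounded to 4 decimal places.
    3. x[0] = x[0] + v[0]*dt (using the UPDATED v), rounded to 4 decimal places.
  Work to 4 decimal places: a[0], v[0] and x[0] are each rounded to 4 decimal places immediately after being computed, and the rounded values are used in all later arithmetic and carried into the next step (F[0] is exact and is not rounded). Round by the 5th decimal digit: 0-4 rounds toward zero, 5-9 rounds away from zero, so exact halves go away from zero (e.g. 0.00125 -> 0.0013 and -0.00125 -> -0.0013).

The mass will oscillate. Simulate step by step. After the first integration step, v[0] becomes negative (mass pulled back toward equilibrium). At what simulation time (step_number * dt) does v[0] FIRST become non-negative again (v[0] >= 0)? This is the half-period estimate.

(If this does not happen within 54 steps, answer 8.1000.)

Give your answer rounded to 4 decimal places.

Answer: 1.9500

Derivation:
Step 0: x=[3.1000] v=[0.0000]
Step 1: x=[3.0576] v=[-0.2827]
Step 2: x=[2.9754] v=[-0.5483]
Step 3: x=[2.8583] v=[-0.7807]
Step 4: x=[2.7134] v=[-0.9658]
Step 5: x=[2.5495] v=[-1.0924]
Step 6: x=[2.3766] v=[-1.1528]
Step 7: x=[2.2051] v=[-1.1434]
Step 8: x=[2.0454] v=[-1.0647]
Step 9: x=[1.9072] v=[-0.9215]
Step 10: x=[1.7988] v=[-0.7225]
Step 11: x=[1.7268] v=[-0.4797]
Step 12: x=[1.6956] v=[-0.2078]
Step 13: x=[1.7071] v=[0.0767]
First v>=0 after going negative at step 13, time=1.9500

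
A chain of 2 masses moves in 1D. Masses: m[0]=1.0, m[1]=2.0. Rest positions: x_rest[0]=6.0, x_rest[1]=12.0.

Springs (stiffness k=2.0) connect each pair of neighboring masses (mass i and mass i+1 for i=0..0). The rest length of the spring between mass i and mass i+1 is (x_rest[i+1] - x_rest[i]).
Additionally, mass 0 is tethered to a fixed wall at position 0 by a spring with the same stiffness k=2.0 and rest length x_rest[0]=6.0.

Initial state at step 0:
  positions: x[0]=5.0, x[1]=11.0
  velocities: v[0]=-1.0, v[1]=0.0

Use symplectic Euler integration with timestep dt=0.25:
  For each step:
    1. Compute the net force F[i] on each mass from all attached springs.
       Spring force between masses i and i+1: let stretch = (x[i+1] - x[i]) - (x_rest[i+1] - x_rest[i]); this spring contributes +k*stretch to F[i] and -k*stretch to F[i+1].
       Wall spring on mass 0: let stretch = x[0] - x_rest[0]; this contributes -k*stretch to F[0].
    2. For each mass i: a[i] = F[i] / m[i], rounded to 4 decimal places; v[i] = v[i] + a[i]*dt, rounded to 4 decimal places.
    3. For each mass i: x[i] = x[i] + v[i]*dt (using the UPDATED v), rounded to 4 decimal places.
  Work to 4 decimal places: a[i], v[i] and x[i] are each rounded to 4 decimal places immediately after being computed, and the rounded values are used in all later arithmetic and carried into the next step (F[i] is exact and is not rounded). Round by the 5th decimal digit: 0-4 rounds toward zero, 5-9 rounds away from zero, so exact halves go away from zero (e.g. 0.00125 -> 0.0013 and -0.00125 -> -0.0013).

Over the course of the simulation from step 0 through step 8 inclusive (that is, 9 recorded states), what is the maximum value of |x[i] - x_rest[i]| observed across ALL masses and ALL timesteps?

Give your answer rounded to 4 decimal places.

Step 0: x=[5.0000 11.0000] v=[-1.0000 0.0000]
Step 1: x=[4.8750 11.0000] v=[-0.5000 0.0000]
Step 2: x=[4.9063 10.9922] v=[0.1250 -0.0313]
Step 3: x=[5.0850 10.9790] v=[0.7148 -0.0528]
Step 4: x=[5.3648 10.9724] v=[1.1193 -0.0263]
Step 5: x=[5.6750 10.9904] v=[1.2407 0.0718]
Step 6: x=[5.9402 11.0512] v=[1.0609 0.2430]
Step 7: x=[6.1018 11.1675] v=[0.6463 0.4653]
Step 8: x=[6.1339 11.3422] v=[0.1283 0.6989]
Max displacement = 1.1250

Answer: 1.1250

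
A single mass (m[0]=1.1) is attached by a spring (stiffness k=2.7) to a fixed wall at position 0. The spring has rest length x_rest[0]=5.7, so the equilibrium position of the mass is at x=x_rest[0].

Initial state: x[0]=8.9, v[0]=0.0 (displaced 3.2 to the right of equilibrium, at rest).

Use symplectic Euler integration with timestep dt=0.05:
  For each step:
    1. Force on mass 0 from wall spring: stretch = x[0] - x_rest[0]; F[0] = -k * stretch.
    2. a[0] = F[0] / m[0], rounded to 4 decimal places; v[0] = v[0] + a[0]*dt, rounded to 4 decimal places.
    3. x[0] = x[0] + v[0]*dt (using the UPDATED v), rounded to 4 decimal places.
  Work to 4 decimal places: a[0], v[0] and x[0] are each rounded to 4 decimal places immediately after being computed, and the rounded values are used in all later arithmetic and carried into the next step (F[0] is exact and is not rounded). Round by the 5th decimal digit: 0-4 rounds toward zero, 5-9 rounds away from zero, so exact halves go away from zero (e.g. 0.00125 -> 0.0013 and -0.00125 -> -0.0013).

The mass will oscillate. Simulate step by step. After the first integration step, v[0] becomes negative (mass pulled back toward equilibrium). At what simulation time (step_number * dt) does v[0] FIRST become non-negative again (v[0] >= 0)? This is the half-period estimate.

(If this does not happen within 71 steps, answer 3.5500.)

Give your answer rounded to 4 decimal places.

Step 0: x=[8.9000] v=[0.0000]
Step 1: x=[8.8804] v=[-0.3927]
Step 2: x=[8.8413] v=[-0.7830]
Step 3: x=[8.7829] v=[-1.1685]
Step 4: x=[8.7056] v=[-1.5469]
Step 5: x=[8.6098] v=[-1.9158]
Step 6: x=[8.4962] v=[-2.2729]
Step 7: x=[8.3654] v=[-2.6161]
Step 8: x=[8.2182] v=[-2.9432]
Step 9: x=[8.0556] v=[-3.2523]
Step 10: x=[7.8785] v=[-3.5414]
Step 11: x=[7.6881] v=[-3.8088]
Step 12: x=[7.4855] v=[-4.0528]
Step 13: x=[7.2719] v=[-4.2719]
Step 14: x=[7.0487] v=[-4.4648]
Step 15: x=[6.8172] v=[-4.6303]
Step 16: x=[6.5788] v=[-4.7674]
Step 17: x=[6.3350] v=[-4.8753]
Step 18: x=[6.0873] v=[-4.9532]
Step 19: x=[5.8373] v=[-5.0007]
Step 20: x=[5.5864] v=[-5.0176]
Step 21: x=[5.3362] v=[-5.0037]
Step 22: x=[5.0882] v=[-4.9591]
Step 23: x=[4.8440] v=[-4.8840]
Step 24: x=[4.6051] v=[-4.7789]
Step 25: x=[4.3729] v=[-4.6445]
Step 26: x=[4.1488] v=[-4.4816]
Step 27: x=[3.9342] v=[-4.2912]
Step 28: x=[3.7305] v=[-4.0745]
Step 29: x=[3.5389] v=[-3.8328]
Step 30: x=[3.3605] v=[-3.5676]
Step 31: x=[3.1965] v=[-3.2805]
Step 32: x=[3.0478] v=[-2.9733]
Step 33: x=[2.9154] v=[-2.6478]
Step 34: x=[2.8001] v=[-2.3061]
Step 35: x=[2.7026] v=[-1.9502]
Step 36: x=[2.6235] v=[-1.5823]
Step 37: x=[2.5633] v=[-1.2047]
Step 38: x=[2.5223] v=[-0.8197]
Step 39: x=[2.5008] v=[-0.4297]
Step 40: x=[2.4989] v=[-0.0371]
Step 41: x=[2.5167] v=[0.3558]
First v>=0 after going negative at step 41, time=2.0500

Answer: 2.0500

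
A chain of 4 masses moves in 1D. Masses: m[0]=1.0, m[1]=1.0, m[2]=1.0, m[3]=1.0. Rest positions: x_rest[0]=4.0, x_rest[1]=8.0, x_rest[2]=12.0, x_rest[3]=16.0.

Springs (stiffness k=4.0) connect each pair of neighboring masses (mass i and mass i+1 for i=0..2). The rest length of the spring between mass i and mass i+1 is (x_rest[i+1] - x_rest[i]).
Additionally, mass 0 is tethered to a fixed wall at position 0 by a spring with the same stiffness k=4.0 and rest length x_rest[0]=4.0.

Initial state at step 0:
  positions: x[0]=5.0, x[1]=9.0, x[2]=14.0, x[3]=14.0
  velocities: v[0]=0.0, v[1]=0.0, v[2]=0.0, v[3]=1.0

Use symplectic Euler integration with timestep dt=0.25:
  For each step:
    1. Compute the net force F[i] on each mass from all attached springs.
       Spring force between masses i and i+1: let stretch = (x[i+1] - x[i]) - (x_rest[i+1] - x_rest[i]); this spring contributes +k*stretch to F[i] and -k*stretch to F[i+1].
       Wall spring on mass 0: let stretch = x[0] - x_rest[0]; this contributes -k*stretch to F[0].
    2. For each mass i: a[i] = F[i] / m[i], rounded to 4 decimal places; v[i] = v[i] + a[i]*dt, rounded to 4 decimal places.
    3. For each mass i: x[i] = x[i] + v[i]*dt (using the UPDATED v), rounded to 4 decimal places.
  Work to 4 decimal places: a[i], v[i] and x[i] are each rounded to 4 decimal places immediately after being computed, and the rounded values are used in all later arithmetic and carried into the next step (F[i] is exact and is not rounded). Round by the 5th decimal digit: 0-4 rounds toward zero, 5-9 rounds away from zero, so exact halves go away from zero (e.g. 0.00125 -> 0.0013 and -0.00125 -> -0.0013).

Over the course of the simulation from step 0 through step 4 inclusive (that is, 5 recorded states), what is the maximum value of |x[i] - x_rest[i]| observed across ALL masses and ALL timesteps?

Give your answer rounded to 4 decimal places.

Step 0: x=[5.0000 9.0000 14.0000 14.0000] v=[0.0000 0.0000 0.0000 1.0000]
Step 1: x=[4.7500 9.2500 12.7500 15.2500] v=[-1.0000 1.0000 -5.0000 5.0000]
Step 2: x=[4.4375 9.2500 11.2500 16.8750] v=[-1.2500 0.0000 -6.0000 6.5000]
Step 3: x=[4.2188 8.5469 10.6563 18.0938] v=[-0.8750 -2.8125 -2.3750 4.8750]
Step 4: x=[4.0274 7.2891 11.3946 18.4532] v=[-0.7657 -5.0312 2.9531 1.4375]
Max displacement = 2.4532

Answer: 2.4532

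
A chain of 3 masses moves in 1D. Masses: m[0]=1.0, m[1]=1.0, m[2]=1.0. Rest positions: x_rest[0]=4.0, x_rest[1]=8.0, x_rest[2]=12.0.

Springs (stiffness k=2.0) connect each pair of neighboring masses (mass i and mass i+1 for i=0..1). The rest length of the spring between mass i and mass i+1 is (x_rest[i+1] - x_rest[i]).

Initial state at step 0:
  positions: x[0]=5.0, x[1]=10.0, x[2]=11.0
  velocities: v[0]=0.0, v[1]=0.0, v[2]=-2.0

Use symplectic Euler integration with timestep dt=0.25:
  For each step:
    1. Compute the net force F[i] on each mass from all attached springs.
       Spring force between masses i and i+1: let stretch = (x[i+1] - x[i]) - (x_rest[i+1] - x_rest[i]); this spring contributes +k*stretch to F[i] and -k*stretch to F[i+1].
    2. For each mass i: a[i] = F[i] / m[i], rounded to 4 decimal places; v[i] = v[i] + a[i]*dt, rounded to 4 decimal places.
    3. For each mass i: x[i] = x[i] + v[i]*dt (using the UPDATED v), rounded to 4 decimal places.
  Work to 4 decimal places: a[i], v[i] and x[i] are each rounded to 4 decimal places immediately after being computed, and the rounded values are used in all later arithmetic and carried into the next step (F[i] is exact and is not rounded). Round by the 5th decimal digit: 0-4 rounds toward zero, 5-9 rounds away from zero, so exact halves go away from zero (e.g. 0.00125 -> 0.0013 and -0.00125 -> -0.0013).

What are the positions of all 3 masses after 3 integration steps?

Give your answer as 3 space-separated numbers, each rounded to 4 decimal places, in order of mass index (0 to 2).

Step 0: x=[5.0000 10.0000 11.0000] v=[0.0000 0.0000 -2.0000]
Step 1: x=[5.1250 9.5000 10.8750] v=[0.5000 -2.0000 -0.5000]
Step 2: x=[5.2969 8.6250 11.0781] v=[0.6875 -3.5000 0.8125]
Step 3: x=[5.3848 7.6406 11.4746] v=[0.3516 -3.9375 1.5860]

Answer: 5.3848 7.6406 11.4746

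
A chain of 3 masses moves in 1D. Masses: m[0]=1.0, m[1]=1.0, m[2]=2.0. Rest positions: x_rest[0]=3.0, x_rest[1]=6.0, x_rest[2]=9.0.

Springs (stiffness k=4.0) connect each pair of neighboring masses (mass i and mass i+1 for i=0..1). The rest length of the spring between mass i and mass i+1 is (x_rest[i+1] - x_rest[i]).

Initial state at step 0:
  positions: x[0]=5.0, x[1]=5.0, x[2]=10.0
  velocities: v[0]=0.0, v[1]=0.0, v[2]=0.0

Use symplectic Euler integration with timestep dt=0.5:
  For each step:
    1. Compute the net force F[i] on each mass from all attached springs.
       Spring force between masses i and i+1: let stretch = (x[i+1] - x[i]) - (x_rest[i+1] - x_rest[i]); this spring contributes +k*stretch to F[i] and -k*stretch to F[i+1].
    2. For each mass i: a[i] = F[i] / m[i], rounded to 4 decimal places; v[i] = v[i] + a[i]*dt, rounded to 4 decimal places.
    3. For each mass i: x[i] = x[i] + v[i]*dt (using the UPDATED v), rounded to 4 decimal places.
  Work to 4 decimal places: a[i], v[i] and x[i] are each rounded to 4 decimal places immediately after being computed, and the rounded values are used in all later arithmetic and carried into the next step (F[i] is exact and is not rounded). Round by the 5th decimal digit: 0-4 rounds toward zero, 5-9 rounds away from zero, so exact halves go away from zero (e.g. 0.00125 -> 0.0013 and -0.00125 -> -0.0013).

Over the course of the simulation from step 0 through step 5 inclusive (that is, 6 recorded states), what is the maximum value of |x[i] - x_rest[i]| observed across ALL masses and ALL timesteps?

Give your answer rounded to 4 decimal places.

Answer: 4.0000

Derivation:
Step 0: x=[5.0000 5.0000 10.0000] v=[0.0000 0.0000 0.0000]
Step 1: x=[2.0000 10.0000 9.0000] v=[-6.0000 10.0000 -2.0000]
Step 2: x=[4.0000 6.0000 10.0000] v=[4.0000 -8.0000 2.0000]
Step 3: x=[5.0000 4.0000 10.5000] v=[2.0000 -4.0000 1.0000]
Step 4: x=[2.0000 9.5000 9.2500] v=[-6.0000 11.0000 -2.5000]
Step 5: x=[3.5000 7.2500 9.6250] v=[3.0000 -4.5000 0.7500]
Max displacement = 4.0000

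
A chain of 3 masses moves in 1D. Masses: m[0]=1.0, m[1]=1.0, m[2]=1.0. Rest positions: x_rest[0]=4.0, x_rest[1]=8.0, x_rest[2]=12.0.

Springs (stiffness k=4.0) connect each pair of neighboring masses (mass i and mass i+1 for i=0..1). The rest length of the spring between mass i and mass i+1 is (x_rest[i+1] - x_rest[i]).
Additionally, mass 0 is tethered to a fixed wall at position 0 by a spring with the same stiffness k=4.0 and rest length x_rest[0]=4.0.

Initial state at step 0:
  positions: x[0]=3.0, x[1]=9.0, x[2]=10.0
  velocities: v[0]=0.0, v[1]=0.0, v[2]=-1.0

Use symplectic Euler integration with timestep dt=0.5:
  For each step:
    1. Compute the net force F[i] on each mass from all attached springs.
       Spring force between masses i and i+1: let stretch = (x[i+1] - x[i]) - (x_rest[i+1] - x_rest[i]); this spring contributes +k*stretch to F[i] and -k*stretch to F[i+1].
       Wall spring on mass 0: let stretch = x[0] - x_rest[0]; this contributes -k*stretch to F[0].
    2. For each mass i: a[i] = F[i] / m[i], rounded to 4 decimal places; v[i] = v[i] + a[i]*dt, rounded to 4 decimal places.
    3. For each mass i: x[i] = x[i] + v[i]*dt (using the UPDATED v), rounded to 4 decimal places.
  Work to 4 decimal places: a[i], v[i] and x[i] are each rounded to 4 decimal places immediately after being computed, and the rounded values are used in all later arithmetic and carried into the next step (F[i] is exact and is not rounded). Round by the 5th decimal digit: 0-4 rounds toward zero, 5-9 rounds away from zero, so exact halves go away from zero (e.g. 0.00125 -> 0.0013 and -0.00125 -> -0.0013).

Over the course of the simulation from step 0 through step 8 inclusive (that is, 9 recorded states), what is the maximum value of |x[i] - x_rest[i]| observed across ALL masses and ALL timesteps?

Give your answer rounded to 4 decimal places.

Answer: 4.0000

Derivation:
Step 0: x=[3.0000 9.0000 10.0000] v=[0.0000 0.0000 -1.0000]
Step 1: x=[6.0000 4.0000 12.5000] v=[6.0000 -10.0000 5.0000]
Step 2: x=[1.0000 9.5000 10.5000] v=[-10.0000 11.0000 -4.0000]
Step 3: x=[3.5000 7.5000 11.5000] v=[5.0000 -4.0000 2.0000]
Step 4: x=[6.5000 5.5000 12.5000] v=[6.0000 -4.0000 2.0000]
Step 5: x=[2.0000 11.5000 10.5000] v=[-9.0000 12.0000 -4.0000]
Step 6: x=[5.0000 7.0000 13.5000] v=[6.0000 -9.0000 6.0000]
Step 7: x=[5.0000 7.0000 14.0000] v=[0.0000 0.0000 1.0000]
Step 8: x=[2.0000 12.0000 11.5000] v=[-6.0000 10.0000 -5.0000]
Max displacement = 4.0000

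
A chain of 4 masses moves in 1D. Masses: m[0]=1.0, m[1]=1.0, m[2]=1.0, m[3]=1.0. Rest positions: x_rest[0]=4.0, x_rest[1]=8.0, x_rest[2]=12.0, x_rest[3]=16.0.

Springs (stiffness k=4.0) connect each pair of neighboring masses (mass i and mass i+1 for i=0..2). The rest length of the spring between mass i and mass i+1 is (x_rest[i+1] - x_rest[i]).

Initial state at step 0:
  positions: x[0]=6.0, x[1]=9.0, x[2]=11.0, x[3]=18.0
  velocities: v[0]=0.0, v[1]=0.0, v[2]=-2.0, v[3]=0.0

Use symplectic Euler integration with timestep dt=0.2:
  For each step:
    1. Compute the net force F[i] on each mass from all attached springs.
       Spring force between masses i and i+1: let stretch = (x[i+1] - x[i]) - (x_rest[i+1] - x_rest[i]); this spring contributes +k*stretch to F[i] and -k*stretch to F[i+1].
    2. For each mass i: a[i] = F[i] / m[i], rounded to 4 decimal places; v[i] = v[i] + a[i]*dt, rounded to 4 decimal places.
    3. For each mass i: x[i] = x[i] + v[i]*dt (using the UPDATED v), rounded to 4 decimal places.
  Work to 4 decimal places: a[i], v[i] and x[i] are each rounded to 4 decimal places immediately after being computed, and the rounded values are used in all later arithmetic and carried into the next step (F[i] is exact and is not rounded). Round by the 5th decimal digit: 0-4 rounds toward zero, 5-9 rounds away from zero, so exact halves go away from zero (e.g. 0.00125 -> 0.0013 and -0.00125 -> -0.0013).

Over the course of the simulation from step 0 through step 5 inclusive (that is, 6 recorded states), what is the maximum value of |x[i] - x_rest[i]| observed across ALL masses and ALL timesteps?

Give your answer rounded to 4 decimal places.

Step 0: x=[6.0000 9.0000 11.0000 18.0000] v=[0.0000 0.0000 -2.0000 0.0000]
Step 1: x=[5.8400 8.8400 11.4000 17.5200] v=[-0.8000 -0.8000 2.0000 -2.4000]
Step 2: x=[5.5200 8.6096 12.3696 16.7008] v=[-1.6000 -1.1520 4.8480 -4.0960]
Step 3: x=[5.0543 8.4865 13.4306 15.8286] v=[-2.3283 -0.6157 5.3050 -4.3610]
Step 4: x=[4.4978 8.6053 14.0842 15.2127] v=[-2.7825 0.5938 3.2681 -3.0794]
Step 5: x=[3.9585 8.9435 14.0418 15.0563] v=[-2.6965 1.6909 -0.2122 -0.7822]
Max displacement = 2.0842

Answer: 2.0842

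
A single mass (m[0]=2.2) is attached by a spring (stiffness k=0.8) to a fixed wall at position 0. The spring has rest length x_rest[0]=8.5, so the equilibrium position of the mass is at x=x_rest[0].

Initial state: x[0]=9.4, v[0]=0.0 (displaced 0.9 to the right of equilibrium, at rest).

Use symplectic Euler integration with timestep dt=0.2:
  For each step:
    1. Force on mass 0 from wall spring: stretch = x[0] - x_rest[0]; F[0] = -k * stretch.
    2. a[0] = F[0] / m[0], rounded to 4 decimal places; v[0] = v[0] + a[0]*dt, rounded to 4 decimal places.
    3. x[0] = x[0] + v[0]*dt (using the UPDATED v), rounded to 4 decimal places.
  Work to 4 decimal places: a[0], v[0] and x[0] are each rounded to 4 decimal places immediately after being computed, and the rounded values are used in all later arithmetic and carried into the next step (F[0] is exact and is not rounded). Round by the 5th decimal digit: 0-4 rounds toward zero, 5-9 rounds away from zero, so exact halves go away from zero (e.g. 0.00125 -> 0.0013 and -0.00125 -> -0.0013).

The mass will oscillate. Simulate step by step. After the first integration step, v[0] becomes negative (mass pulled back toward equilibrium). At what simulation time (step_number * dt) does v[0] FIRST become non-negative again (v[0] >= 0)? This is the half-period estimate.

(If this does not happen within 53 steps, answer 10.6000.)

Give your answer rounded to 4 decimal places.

Answer: 5.4000

Derivation:
Step 0: x=[9.4000] v=[0.0000]
Step 1: x=[9.3869] v=[-0.0655]
Step 2: x=[9.3609] v=[-0.1300]
Step 3: x=[9.3224] v=[-0.1926]
Step 4: x=[9.2719] v=[-0.2524]
Step 5: x=[9.2102] v=[-0.3085]
Step 6: x=[9.1382] v=[-0.3602]
Step 7: x=[9.0569] v=[-0.4066]
Step 8: x=[8.9675] v=[-0.4471]
Step 9: x=[8.8713] v=[-0.4811]
Step 10: x=[8.7697] v=[-0.5081]
Step 11: x=[8.6642] v=[-0.5277]
Step 12: x=[8.5563] v=[-0.5396]
Step 13: x=[8.4476] v=[-0.5437]
Step 14: x=[8.3396] v=[-0.5399]
Step 15: x=[8.2340] v=[-0.5282]
Step 16: x=[8.1322] v=[-0.5089]
Step 17: x=[8.0358] v=[-0.4822]
Step 18: x=[7.9461] v=[-0.4484]
Step 19: x=[7.8645] v=[-0.4081]
Step 20: x=[7.7921] v=[-0.3619]
Step 21: x=[7.7300] v=[-0.3104]
Step 22: x=[7.6791] v=[-0.2544]
Step 23: x=[7.6402] v=[-0.1947]
Step 24: x=[7.6138] v=[-0.1322]
Step 25: x=[7.6003] v=[-0.0677]
Step 26: x=[7.5998] v=[-0.0023]
Step 27: x=[7.6124] v=[0.0632]
First v>=0 after going negative at step 27, time=5.4000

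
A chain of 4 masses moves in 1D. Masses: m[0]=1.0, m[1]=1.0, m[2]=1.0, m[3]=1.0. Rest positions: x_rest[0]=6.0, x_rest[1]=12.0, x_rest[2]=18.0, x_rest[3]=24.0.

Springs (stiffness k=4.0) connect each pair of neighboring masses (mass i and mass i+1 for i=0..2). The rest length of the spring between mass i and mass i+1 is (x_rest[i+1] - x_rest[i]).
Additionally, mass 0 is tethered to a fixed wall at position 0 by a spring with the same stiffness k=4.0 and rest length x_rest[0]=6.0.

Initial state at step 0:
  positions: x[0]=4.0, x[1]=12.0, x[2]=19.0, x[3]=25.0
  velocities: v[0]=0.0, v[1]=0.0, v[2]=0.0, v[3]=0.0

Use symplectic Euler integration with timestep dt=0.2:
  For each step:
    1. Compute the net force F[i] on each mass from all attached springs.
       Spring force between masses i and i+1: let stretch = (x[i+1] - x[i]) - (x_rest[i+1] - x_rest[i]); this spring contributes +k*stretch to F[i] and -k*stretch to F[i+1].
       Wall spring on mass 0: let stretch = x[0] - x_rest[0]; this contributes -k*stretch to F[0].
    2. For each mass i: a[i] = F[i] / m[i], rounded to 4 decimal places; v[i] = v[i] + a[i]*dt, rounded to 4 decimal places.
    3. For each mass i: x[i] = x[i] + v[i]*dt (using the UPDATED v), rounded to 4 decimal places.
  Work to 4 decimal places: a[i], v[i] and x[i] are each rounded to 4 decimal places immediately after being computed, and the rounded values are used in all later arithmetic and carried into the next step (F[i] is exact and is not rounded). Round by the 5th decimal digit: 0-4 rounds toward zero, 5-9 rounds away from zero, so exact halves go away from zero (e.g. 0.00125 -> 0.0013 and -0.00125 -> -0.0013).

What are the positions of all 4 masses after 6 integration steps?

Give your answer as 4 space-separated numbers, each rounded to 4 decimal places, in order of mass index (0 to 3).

Step 0: x=[4.0000 12.0000 19.0000 25.0000] v=[0.0000 0.0000 0.0000 0.0000]
Step 1: x=[4.6400 11.8400 18.8400 25.0000] v=[3.2000 -0.8000 -0.8000 0.0000]
Step 2: x=[5.6896 11.6480 18.5456 24.9744] v=[5.2480 -0.9600 -1.4720 -0.1280]
Step 3: x=[6.7822 11.6063 18.1762 24.8802] v=[5.4630 -0.2086 -1.8470 -0.4710]
Step 4: x=[7.5615 11.8439 17.8283 24.6734] v=[3.8965 1.1880 -1.7397 -1.0342]
Step 5: x=[7.8161 12.3538 17.6181 24.3313] v=[1.2732 2.5496 -1.0511 -1.7103]
Step 6: x=[7.5462 12.9800 17.6397 23.8751] v=[-1.3495 3.1309 0.1080 -2.2809]

Answer: 7.5462 12.9800 17.6397 23.8751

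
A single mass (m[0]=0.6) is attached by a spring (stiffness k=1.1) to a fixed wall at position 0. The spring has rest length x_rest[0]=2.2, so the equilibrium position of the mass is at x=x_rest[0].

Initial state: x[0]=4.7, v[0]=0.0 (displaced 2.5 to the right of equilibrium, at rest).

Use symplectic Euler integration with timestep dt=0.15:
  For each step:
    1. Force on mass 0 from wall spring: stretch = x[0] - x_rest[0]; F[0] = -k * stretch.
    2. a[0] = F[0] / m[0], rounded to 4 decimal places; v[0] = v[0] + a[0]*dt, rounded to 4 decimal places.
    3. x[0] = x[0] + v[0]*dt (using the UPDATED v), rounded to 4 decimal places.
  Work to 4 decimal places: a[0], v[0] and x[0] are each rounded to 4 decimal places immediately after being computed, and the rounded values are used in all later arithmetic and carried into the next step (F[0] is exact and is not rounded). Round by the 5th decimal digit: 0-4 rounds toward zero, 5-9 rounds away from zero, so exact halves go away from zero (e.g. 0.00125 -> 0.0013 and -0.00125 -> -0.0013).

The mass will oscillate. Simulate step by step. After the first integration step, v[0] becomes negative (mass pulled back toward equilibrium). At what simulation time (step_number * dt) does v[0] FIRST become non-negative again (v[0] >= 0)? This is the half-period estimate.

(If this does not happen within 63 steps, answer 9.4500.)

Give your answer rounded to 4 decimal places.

Step 0: x=[4.7000] v=[0.0000]
Step 1: x=[4.5969] v=[-0.6875]
Step 2: x=[4.3949] v=[-1.3466]
Step 3: x=[4.1024] v=[-1.9502]
Step 4: x=[3.7314] v=[-2.4734]
Step 5: x=[3.2972] v=[-2.8945]
Step 6: x=[2.8178] v=[-3.1962]
Step 7: x=[2.3129] v=[-3.3661]
Step 8: x=[1.8033] v=[-3.3972]
Step 9: x=[1.3101] v=[-3.2881]
Step 10: x=[0.8536] v=[-3.0434]
Step 11: x=[0.4526] v=[-2.6731]
Step 12: x=[0.1237] v=[-2.1926]
Step 13: x=[-0.1195] v=[-1.6216]
Step 14: x=[-0.2671] v=[-0.9837]
Step 15: x=[-0.3129] v=[-0.3053]
Step 16: x=[-0.2550] v=[0.3858]
First v>=0 after going negative at step 16, time=2.4000

Answer: 2.4000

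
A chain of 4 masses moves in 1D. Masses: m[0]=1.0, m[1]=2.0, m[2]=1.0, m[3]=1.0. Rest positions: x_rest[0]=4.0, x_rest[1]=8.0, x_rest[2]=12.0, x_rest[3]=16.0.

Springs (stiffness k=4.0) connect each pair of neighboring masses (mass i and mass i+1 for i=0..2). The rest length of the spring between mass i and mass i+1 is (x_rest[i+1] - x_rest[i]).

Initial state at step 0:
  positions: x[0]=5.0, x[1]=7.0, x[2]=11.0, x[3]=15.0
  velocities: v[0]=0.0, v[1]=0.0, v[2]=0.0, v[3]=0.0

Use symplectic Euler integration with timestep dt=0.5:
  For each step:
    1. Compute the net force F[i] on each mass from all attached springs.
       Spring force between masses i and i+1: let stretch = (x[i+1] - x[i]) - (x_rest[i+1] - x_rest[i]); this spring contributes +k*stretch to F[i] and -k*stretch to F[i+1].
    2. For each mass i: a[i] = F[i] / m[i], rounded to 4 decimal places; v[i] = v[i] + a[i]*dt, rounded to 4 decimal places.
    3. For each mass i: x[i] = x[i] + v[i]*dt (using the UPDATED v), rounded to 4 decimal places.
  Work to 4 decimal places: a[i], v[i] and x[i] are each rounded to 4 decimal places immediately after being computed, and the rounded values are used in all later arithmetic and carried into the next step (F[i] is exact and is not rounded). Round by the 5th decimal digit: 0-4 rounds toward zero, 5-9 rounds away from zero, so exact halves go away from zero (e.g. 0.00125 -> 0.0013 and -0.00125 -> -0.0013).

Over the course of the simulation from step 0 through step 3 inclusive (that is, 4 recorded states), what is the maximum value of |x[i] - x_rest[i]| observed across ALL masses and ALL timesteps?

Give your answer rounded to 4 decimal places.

Answer: 2.0000

Derivation:
Step 0: x=[5.0000 7.0000 11.0000 15.0000] v=[0.0000 0.0000 0.0000 0.0000]
Step 1: x=[3.0000 8.0000 11.0000 15.0000] v=[-4.0000 2.0000 0.0000 0.0000]
Step 2: x=[2.0000 8.0000 12.0000 15.0000] v=[-2.0000 0.0000 2.0000 0.0000]
Step 3: x=[3.0000 7.0000 12.0000 16.0000] v=[2.0000 -2.0000 0.0000 2.0000]
Max displacement = 2.0000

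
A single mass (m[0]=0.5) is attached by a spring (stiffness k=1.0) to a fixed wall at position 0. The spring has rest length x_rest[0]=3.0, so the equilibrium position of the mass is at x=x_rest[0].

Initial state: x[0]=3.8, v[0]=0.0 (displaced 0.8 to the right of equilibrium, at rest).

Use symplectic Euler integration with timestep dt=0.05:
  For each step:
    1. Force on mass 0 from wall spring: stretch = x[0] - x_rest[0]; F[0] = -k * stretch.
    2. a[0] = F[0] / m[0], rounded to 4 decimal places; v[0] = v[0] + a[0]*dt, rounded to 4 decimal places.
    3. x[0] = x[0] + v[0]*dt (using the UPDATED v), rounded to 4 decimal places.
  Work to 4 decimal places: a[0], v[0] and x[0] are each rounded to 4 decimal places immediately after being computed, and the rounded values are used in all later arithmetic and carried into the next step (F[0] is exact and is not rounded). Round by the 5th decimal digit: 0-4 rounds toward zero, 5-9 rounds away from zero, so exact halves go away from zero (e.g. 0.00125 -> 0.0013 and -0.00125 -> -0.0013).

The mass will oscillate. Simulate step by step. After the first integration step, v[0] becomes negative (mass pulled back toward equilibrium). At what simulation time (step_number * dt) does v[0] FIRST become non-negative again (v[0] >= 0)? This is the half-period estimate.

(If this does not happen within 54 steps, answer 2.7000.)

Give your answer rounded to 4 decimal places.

Step 0: x=[3.8000] v=[0.0000]
Step 1: x=[3.7960] v=[-0.0800]
Step 2: x=[3.7880] v=[-0.1596]
Step 3: x=[3.7761] v=[-0.2384]
Step 4: x=[3.7603] v=[-0.3160]
Step 5: x=[3.7407] v=[-0.3920]
Step 6: x=[3.7174] v=[-0.4661]
Step 7: x=[3.6905] v=[-0.5378]
Step 8: x=[3.6602] v=[-0.6069]
Step 9: x=[3.6266] v=[-0.6729]
Step 10: x=[3.5898] v=[-0.7356]
Step 11: x=[3.5501] v=[-0.7946]
Step 12: x=[3.5076] v=[-0.8496]
Step 13: x=[3.4626] v=[-0.9004]
Step 14: x=[3.4153] v=[-0.9467]
Step 15: x=[3.3659] v=[-0.9882]
Step 16: x=[3.3147] v=[-1.0248]
Step 17: x=[3.2619] v=[-1.0563]
Step 18: x=[3.2078] v=[-1.0825]
Step 19: x=[3.1526] v=[-1.1033]
Step 20: x=[3.0967] v=[-1.1186]
Step 21: x=[3.0403] v=[-1.1283]
Step 22: x=[2.9837] v=[-1.1323]
Step 23: x=[2.9272] v=[-1.1307]
Step 24: x=[2.8710] v=[-1.1234]
Step 25: x=[2.8155] v=[-1.1105]
Step 26: x=[2.7609] v=[-1.0921]
Step 27: x=[2.7075] v=[-1.0682]
Step 28: x=[2.6556] v=[-1.0390]
Step 29: x=[2.6054] v=[-1.0046]
Step 30: x=[2.5571] v=[-0.9651]
Step 31: x=[2.5111] v=[-0.9208]
Step 32: x=[2.4675] v=[-0.8719]
Step 33: x=[2.4266] v=[-0.8187]
Step 34: x=[2.3885] v=[-0.7614]
Step 35: x=[2.3535] v=[-0.7003]
Step 36: x=[2.3217] v=[-0.6357]
Step 37: x=[2.2933] v=[-0.5679]
Step 38: x=[2.2684] v=[-0.4972]
Step 39: x=[2.2472] v=[-0.4240]
Step 40: x=[2.2298] v=[-0.3487]
Step 41: x=[2.2162] v=[-0.2717]
Step 42: x=[2.2065] v=[-0.1933]
Step 43: x=[2.2008] v=[-0.1140]
Step 44: x=[2.1991] v=[-0.0341]
Step 45: x=[2.2014] v=[0.0460]
First v>=0 after going negative at step 45, time=2.2500

Answer: 2.2500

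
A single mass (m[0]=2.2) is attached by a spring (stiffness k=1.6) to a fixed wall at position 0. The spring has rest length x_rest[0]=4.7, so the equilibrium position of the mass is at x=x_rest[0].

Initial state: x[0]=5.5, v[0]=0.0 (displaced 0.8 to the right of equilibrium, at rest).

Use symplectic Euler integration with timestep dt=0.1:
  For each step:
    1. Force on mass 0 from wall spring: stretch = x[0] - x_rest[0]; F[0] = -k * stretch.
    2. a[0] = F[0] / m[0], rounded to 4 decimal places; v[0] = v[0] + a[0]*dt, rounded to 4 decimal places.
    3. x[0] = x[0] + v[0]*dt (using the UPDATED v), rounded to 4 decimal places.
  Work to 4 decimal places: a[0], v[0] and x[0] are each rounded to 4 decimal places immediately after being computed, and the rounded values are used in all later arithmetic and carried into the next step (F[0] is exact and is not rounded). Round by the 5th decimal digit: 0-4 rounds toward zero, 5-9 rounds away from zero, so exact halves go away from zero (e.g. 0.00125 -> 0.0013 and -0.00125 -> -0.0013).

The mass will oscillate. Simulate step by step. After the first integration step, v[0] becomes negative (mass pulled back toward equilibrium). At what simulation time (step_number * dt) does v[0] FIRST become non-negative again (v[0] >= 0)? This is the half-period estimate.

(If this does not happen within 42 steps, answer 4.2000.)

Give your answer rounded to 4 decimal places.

Step 0: x=[5.5000] v=[0.0000]
Step 1: x=[5.4942] v=[-0.0582]
Step 2: x=[5.4826] v=[-0.1160]
Step 3: x=[5.4653] v=[-0.1729]
Step 4: x=[5.4424] v=[-0.2286]
Step 5: x=[5.4141] v=[-0.2826]
Step 6: x=[5.3807] v=[-0.3345]
Step 7: x=[5.3423] v=[-0.3840]
Step 8: x=[5.2992] v=[-0.4307]
Step 9: x=[5.2518] v=[-0.4743]
Step 10: x=[5.2004] v=[-0.5144]
Step 11: x=[5.1453] v=[-0.5508]
Step 12: x=[5.0870] v=[-0.5832]
Step 13: x=[5.0259] v=[-0.6114]
Step 14: x=[4.9624] v=[-0.6351]
Step 15: x=[4.8970] v=[-0.6542]
Step 16: x=[4.8302] v=[-0.6685]
Step 17: x=[4.7624] v=[-0.6780]
Step 18: x=[4.6942] v=[-0.6825]
Step 19: x=[4.6260] v=[-0.6821]
Step 20: x=[4.5583] v=[-0.6767]
Step 21: x=[4.4917] v=[-0.6664]
Step 22: x=[4.4266] v=[-0.6513]
Step 23: x=[4.3635] v=[-0.6314]
Step 24: x=[4.3028] v=[-0.6069]
Step 25: x=[4.2450] v=[-0.5780]
Step 26: x=[4.1905] v=[-0.5449]
Step 27: x=[4.1397] v=[-0.5079]
Step 28: x=[4.0930] v=[-0.4672]
Step 29: x=[4.0507] v=[-0.4231]
Step 30: x=[4.0131] v=[-0.3759]
Step 31: x=[3.9805] v=[-0.3259]
Step 32: x=[3.9531] v=[-0.2736]
Step 33: x=[3.9312] v=[-0.2193]
Step 34: x=[3.9149] v=[-0.1634]
Step 35: x=[3.9043] v=[-0.1063]
Step 36: x=[3.8995] v=[-0.0484]
Step 37: x=[3.9005] v=[0.0098]
First v>=0 after going negative at step 37, time=3.7000

Answer: 3.7000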